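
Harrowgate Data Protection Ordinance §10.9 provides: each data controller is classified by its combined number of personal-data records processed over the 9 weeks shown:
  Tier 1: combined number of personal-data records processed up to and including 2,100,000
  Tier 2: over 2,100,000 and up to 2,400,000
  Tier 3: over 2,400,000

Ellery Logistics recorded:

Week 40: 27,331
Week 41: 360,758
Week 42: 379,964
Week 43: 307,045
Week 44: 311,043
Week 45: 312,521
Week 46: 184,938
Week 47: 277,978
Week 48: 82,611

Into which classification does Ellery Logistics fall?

Tier 2

Combined number of personal-data records processed: 27,331 + 360,758 + 379,964 + 307,045 + 311,043 + 312,521 + 184,938 + 277,978 + 82,611 = 2,244,189.
2,100,000 < 2,244,189 ≤ 2,400,000, so Tier 2 applies.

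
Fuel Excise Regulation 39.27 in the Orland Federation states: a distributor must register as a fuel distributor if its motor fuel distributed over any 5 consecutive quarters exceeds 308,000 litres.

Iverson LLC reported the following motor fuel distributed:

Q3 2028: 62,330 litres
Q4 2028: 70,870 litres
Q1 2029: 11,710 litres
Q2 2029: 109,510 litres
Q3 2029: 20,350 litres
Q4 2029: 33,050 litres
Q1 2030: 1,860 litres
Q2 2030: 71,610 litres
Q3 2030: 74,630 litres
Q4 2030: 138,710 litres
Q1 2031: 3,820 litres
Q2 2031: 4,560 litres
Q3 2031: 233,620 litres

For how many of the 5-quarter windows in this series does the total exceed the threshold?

Q3 2028–Q3 2029: 62,330 litres + 70,870 litres + 11,710 litres + 109,510 litres + 20,350 litres = 274,770 litres (under)
Q4 2028–Q4 2029: 70,870 litres + 11,710 litres + 109,510 litres + 20,350 litres + 33,050 litres = 245,490 litres (under)
Q1 2029–Q1 2030: 11,710 litres + 109,510 litres + 20,350 litres + 33,050 litres + 1,860 litres = 176,480 litres (under)
Q2 2029–Q2 2030: 109,510 litres + 20,350 litres + 33,050 litres + 1,860 litres + 71,610 litres = 236,380 litres (under)
Q3 2029–Q3 2030: 20,350 litres + 33,050 litres + 1,860 litres + 71,610 litres + 74,630 litres = 201,500 litres (under)
Q4 2029–Q4 2030: 33,050 litres + 1,860 litres + 71,610 litres + 74,630 litres + 138,710 litres = 319,860 litres (over)
Q1 2030–Q1 2031: 1,860 litres + 71,610 litres + 74,630 litres + 138,710 litres + 3,820 litres = 290,630 litres (under)
Q2 2030–Q2 2031: 71,610 litres + 74,630 litres + 138,710 litres + 3,820 litres + 4,560 litres = 293,330 litres (under)
Q3 2030–Q3 2031: 74,630 litres + 138,710 litres + 3,820 litres + 4,560 litres + 233,620 litres = 455,340 litres (over)
2 windows exceed the threshold.

2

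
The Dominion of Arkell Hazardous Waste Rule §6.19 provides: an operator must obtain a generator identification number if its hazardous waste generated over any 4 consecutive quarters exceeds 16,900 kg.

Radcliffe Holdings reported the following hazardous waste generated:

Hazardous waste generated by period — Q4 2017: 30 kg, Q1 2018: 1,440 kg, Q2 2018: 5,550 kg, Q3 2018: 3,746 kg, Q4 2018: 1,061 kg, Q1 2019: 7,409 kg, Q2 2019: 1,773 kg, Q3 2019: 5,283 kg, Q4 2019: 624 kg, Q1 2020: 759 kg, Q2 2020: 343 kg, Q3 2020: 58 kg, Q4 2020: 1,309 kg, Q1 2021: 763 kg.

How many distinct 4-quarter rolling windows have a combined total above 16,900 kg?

Q4 2017–Q3 2018: 30 kg + 1,440 kg + 5,550 kg + 3,746 kg = 10,766 kg (under)
Q1 2018–Q4 2018: 1,440 kg + 5,550 kg + 3,746 kg + 1,061 kg = 11,797 kg (under)
Q2 2018–Q1 2019: 5,550 kg + 3,746 kg + 1,061 kg + 7,409 kg = 17,766 kg (over)
Q3 2018–Q2 2019: 3,746 kg + 1,061 kg + 7,409 kg + 1,773 kg = 13,989 kg (under)
Q4 2018–Q3 2019: 1,061 kg + 7,409 kg + 1,773 kg + 5,283 kg = 15,526 kg (under)
Q1 2019–Q4 2019: 7,409 kg + 1,773 kg + 5,283 kg + 624 kg = 15,089 kg (under)
Q2 2019–Q1 2020: 1,773 kg + 5,283 kg + 624 kg + 759 kg = 8,439 kg (under)
Q3 2019–Q2 2020: 5,283 kg + 624 kg + 759 kg + 343 kg = 7,009 kg (under)
Q4 2019–Q3 2020: 624 kg + 759 kg + 343 kg + 58 kg = 1,784 kg (under)
Q1 2020–Q4 2020: 759 kg + 343 kg + 58 kg + 1,309 kg = 2,469 kg (under)
Q2 2020–Q1 2021: 343 kg + 58 kg + 1,309 kg + 763 kg = 2,473 kg (under)
1 window exceeds the threshold.

1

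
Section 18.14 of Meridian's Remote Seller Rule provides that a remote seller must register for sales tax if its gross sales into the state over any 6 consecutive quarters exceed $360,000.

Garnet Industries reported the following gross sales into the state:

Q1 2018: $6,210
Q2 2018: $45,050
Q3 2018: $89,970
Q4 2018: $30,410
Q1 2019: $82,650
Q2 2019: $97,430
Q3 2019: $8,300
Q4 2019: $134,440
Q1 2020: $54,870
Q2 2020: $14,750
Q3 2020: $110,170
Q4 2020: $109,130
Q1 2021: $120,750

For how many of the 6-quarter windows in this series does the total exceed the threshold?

Q1 2018–Q2 2019: $6,210 + $45,050 + $89,970 + $30,410 + $82,650 + $97,430 = $351,720 (under)
Q2 2018–Q3 2019: $45,050 + $89,970 + $30,410 + $82,650 + $97,430 + $8,300 = $353,810 (under)
Q3 2018–Q4 2019: $89,970 + $30,410 + $82,650 + $97,430 + $8,300 + $134,440 = $443,200 (over)
Q4 2018–Q1 2020: $30,410 + $82,650 + $97,430 + $8,300 + $134,440 + $54,870 = $408,100 (over)
Q1 2019–Q2 2020: $82,650 + $97,430 + $8,300 + $134,440 + $54,870 + $14,750 = $392,440 (over)
Q2 2019–Q3 2020: $97,430 + $8,300 + $134,440 + $54,870 + $14,750 + $110,170 = $419,960 (over)
Q3 2019–Q4 2020: $8,300 + $134,440 + $54,870 + $14,750 + $110,170 + $109,130 = $431,660 (over)
Q4 2019–Q1 2021: $134,440 + $54,870 + $14,750 + $110,170 + $109,130 + $120,750 = $544,110 (over)
6 windows exceed the threshold.

6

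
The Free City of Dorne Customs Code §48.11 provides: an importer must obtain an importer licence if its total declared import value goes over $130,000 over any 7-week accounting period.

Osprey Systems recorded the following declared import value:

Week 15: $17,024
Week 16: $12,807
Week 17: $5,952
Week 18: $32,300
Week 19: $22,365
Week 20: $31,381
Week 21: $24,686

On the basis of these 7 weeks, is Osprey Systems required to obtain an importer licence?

Total declared import value: $17,024 + $12,807 + $5,952 + $32,300 + $22,365 + $31,381 + $24,686 = $146,515.
$146,515 > $130,000, so the threshold is exceeded.

Yes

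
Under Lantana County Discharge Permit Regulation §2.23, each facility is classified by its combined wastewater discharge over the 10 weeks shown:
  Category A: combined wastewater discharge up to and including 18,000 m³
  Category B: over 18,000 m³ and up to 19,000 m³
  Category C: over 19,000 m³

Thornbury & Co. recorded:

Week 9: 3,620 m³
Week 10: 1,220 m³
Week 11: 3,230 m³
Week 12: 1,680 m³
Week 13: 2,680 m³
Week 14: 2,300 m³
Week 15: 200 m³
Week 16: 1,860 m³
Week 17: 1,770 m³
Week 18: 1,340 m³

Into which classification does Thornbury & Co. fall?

Combined wastewater discharge: 3,620 m³ + 1,220 m³ + 3,230 m³ + 1,680 m³ + 2,680 m³ + 2,300 m³ + 200 m³ + 1,860 m³ + 1,770 m³ + 1,340 m³ = 19,900 m³.
19,900 m³ > 19,000 m³, so Category C applies.

Category C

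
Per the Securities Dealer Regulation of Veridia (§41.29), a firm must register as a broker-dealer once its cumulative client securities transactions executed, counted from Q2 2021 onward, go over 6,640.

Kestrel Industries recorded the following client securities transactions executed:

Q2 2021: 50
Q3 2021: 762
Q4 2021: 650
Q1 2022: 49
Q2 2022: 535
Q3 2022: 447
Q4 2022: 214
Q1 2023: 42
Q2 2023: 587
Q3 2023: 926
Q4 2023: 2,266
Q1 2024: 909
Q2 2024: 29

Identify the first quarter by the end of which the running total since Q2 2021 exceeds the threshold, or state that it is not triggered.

Through Q2 2021: 50
Through Q3 2021: 812
Through Q4 2021: 1,462
Through Q1 2022: 1,511
Through Q2 2022: 2,046
Through Q3 2022: 2,493
Through Q4 2022: 2,707
Through Q1 2023: 2,749
Through Q2 2023: 3,336
Through Q3 2023: 4,262
Through Q4 2023: 6,528
Through Q1 2024: 7,437 ← exceeds threshold

Q1 2024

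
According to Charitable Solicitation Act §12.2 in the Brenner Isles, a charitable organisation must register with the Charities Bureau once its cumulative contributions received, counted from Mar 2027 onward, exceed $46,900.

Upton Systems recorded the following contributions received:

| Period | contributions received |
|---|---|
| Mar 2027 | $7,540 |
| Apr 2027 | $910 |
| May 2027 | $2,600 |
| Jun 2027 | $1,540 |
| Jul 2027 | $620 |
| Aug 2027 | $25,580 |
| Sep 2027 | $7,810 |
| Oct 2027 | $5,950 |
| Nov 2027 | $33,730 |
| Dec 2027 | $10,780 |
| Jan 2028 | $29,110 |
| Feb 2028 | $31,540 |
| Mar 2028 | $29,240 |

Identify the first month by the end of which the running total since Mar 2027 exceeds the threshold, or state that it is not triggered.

Oct 2027

Through Mar 2027: $7,540
Through Apr 2027: $8,450
Through May 2027: $11,050
Through Jun 2027: $12,590
Through Jul 2027: $13,210
Through Aug 2027: $38,790
Through Sep 2027: $46,600
Through Oct 2027: $52,550 ← exceeds threshold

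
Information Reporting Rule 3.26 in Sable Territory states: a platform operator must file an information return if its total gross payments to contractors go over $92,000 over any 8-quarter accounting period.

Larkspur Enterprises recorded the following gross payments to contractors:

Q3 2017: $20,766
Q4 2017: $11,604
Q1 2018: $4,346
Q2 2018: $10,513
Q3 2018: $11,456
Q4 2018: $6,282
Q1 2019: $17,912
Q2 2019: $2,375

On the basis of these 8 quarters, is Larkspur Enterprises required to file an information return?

No

Total gross payments to contractors: $20,766 + $11,604 + $4,346 + $10,513 + $11,456 + $6,282 + $17,912 + $2,375 = $85,254.
$85,254 ≤ $92,000, so the threshold is not exceeded.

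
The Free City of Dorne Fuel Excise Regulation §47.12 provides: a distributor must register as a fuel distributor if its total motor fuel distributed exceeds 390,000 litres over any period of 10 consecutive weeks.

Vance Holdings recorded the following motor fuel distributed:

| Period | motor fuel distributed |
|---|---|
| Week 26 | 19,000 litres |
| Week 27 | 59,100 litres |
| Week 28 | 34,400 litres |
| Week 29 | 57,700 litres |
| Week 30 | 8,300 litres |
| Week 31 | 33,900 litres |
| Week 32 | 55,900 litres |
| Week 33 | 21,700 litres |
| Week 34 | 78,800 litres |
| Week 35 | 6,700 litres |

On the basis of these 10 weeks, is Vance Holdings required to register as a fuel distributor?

Total motor fuel distributed: 19,000 litres + 59,100 litres + 34,400 litres + 57,700 litres + 8,300 litres + 33,900 litres + 55,900 litres + 21,700 litres + 78,800 litres + 6,700 litres = 375,500 litres.
375,500 litres ≤ 390,000 litres, so the threshold is not exceeded.

No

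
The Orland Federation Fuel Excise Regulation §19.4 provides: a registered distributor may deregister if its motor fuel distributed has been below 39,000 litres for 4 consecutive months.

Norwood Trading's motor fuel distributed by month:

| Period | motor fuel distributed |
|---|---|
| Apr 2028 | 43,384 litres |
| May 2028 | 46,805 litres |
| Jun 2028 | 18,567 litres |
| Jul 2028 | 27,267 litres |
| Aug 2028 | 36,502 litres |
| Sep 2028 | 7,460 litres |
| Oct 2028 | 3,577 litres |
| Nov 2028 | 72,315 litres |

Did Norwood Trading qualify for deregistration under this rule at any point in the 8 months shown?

Months below 39,000 litres: Jun 2028, Jul 2028, Aug 2028, Sep 2028, Oct 2028.
Longest run of consecutive months below the threshold: 5.
5 ≥ 4, so Norwood Trading became eligible.

Yes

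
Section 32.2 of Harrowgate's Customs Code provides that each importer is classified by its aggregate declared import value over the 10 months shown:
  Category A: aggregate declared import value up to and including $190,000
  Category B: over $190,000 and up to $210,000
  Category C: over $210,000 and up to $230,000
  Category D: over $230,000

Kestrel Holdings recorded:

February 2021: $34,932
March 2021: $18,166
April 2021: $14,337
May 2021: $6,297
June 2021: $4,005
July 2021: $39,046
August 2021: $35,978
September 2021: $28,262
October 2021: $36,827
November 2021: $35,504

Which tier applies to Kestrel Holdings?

Aggregate declared import value: $34,932 + $18,166 + $14,337 + $6,297 + $4,005 + $39,046 + $35,978 + $28,262 + $36,827 + $35,504 = $253,354.
$253,354 > $230,000, so Category D applies.

Category D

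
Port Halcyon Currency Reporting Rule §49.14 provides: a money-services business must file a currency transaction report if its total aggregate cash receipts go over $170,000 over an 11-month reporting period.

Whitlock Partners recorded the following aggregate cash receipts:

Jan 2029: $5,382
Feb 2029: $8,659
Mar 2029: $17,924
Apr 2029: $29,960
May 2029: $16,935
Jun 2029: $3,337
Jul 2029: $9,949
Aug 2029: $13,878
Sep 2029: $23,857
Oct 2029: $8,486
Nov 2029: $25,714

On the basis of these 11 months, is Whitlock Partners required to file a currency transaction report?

Total aggregate cash receipts: $5,382 + $8,659 + $17,924 + $29,960 + $16,935 + $3,337 + $9,949 + $13,878 + $23,857 + $8,486 + $25,714 = $164,081.
$164,081 ≤ $170,000, so the threshold is not exceeded.

No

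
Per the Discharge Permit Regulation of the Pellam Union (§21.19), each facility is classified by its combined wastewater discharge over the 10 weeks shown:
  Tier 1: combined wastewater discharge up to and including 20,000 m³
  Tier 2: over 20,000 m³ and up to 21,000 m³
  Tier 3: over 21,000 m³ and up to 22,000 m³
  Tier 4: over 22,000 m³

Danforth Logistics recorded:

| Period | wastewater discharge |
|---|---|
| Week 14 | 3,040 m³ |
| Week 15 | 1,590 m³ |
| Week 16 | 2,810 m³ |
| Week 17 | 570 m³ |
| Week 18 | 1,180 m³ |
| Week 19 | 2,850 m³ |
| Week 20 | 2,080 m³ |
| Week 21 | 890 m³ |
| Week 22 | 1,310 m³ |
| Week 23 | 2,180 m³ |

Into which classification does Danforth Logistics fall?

Tier 1

Combined wastewater discharge: 3,040 m³ + 1,590 m³ + 2,810 m³ + 570 m³ + 1,180 m³ + 2,850 m³ + 2,080 m³ + 890 m³ + 1,310 m³ + 2,180 m³ = 18,500 m³.
18,500 m³ ≤ 20,000 m³, so Tier 1 applies.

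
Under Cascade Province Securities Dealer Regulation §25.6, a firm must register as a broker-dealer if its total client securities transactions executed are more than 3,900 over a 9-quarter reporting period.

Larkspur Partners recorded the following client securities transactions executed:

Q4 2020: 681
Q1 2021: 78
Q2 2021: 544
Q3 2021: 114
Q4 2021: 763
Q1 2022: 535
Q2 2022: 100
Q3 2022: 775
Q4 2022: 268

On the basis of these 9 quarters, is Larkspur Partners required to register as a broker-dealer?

Total client securities transactions executed: 681 + 78 + 544 + 114 + 763 + 535 + 100 + 775 + 268 = 3,858.
3,858 ≤ 3,900, so the threshold is not exceeded.

No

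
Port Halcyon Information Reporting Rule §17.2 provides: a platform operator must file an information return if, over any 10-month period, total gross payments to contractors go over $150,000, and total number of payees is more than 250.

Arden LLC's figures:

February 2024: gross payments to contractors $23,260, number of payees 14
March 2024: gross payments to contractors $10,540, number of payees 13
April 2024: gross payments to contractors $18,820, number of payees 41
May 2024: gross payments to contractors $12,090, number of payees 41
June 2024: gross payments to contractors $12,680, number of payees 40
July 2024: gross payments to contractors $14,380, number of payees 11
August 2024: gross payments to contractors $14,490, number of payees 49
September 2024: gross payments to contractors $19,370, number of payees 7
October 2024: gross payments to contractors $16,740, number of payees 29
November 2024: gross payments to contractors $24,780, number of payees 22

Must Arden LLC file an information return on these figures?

Total gross payments to contractors: $23,260 + $10,540 + $18,820 + $12,090 + $12,680 + $14,380 + $14,490 + $19,370 + $16,740 + $24,780 = $167,150 (> $150,000).
Total number of payees: 14 + 13 + 41 + 41 + 40 + 11 + 49 + 7 + 29 + 22 = 267 (> 250).
The test is 'and': both thresholds are exceeded.

Yes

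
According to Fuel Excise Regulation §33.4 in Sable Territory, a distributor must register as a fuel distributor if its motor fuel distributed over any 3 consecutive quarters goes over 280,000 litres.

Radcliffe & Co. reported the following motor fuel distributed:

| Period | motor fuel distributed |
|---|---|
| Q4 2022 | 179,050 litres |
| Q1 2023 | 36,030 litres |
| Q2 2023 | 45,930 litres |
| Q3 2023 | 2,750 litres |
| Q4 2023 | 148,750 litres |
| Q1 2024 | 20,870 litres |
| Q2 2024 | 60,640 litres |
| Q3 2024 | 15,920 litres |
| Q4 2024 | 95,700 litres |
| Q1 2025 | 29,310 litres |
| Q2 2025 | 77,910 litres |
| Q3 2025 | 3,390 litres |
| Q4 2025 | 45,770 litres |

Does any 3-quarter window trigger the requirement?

Q4 2022–Q2 2023: 179,050 litres + 36,030 litres + 45,930 litres = 261,010 litres (under)
Q1 2023–Q3 2023: 36,030 litres + 45,930 litres + 2,750 litres = 84,710 litres (under)
Q2 2023–Q4 2023: 45,930 litres + 2,750 litres + 148,750 litres = 197,430 litres (under)
Q3 2023–Q1 2024: 2,750 litres + 148,750 litres + 20,870 litres = 172,370 litres (under)
Q4 2023–Q2 2024: 148,750 litres + 20,870 litres + 60,640 litres = 230,260 litres (under)
Q1 2024–Q3 2024: 20,870 litres + 60,640 litres + 15,920 litres = 97,430 litres (under)
Q2 2024–Q4 2024: 60,640 litres + 15,920 litres + 95,700 litres = 172,260 litres (under)
Q3 2024–Q1 2025: 15,920 litres + 95,700 litres + 29,310 litres = 140,930 litres (under)
Q4 2024–Q2 2025: 95,700 litres + 29,310 litres + 77,910 litres = 202,920 litres (under)
Q1 2025–Q3 2025: 29,310 litres + 77,910 litres + 3,390 litres = 110,610 litres (under)
Q2 2025–Q4 2025: 77,910 litres + 3,390 litres + 45,770 litres = 127,070 litres (under)
No window exceeds 280,000 litres.

No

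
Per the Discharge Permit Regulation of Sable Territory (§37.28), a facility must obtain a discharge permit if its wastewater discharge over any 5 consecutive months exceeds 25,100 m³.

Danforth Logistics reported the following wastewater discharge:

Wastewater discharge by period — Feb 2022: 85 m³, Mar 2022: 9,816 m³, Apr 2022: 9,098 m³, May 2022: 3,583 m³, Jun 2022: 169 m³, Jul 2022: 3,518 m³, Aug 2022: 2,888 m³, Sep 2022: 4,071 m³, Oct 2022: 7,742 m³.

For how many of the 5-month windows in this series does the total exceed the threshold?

1

Feb 2022–Jun 2022: 85 m³ + 9,816 m³ + 9,098 m³ + 3,583 m³ + 169 m³ = 22,751 m³ (under)
Mar 2022–Jul 2022: 9,816 m³ + 9,098 m³ + 3,583 m³ + 169 m³ + 3,518 m³ = 26,184 m³ (over)
Apr 2022–Aug 2022: 9,098 m³ + 3,583 m³ + 169 m³ + 3,518 m³ + 2,888 m³ = 19,256 m³ (under)
May 2022–Sep 2022: 3,583 m³ + 169 m³ + 3,518 m³ + 2,888 m³ + 4,071 m³ = 14,229 m³ (under)
Jun 2022–Oct 2022: 169 m³ + 3,518 m³ + 2,888 m³ + 4,071 m³ + 7,742 m³ = 18,388 m³ (under)
1 window exceeds the threshold.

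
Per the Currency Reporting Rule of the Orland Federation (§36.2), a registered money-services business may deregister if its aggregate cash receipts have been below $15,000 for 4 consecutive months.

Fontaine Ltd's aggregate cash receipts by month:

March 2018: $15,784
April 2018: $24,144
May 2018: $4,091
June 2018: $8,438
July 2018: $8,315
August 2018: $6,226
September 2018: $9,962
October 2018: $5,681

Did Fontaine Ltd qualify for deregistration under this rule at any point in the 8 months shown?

Months below $15,000: May 2018, June 2018, July 2018, August 2018, September 2018, October 2018.
Longest run of consecutive months below the threshold: 6.
6 ≥ 4, so Fontaine Ltd became eligible.

Yes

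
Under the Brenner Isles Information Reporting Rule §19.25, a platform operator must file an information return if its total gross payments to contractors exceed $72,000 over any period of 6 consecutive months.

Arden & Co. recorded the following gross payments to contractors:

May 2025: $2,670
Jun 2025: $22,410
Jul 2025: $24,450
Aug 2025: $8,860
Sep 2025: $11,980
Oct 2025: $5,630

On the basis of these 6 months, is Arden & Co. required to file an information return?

Yes

Total gross payments to contractors: $2,670 + $22,410 + $24,450 + $8,860 + $11,980 + $5,630 = $76,000.
$76,000 > $72,000, so the threshold is exceeded.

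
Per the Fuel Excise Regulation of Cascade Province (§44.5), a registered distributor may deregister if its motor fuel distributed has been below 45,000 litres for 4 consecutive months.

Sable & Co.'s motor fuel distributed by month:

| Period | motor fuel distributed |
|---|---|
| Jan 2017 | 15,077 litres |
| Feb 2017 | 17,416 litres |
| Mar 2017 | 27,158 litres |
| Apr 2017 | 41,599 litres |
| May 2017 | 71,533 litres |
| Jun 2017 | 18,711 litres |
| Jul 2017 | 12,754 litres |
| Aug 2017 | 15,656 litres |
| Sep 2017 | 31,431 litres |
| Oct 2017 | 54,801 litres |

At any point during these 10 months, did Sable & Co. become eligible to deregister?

Yes

Months below 45,000 litres: Jan 2017, Feb 2017, Mar 2017, Apr 2017, Jun 2017, Jul 2017, Aug 2017, Sep 2017.
Longest run of consecutive months below the threshold: 4.
4 ≥ 4, so Sable & Co. became eligible.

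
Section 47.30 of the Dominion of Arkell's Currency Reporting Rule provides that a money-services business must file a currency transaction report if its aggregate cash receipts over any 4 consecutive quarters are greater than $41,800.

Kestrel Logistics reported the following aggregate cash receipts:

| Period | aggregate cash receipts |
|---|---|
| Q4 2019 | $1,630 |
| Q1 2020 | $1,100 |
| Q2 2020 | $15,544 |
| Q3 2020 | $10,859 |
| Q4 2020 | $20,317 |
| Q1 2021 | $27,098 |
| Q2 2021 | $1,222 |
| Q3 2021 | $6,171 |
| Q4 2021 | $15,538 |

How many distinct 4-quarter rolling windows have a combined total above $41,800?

Q4 2019–Q3 2020: $1,630 + $1,100 + $15,544 + $10,859 = $29,133 (under)
Q1 2020–Q4 2020: $1,100 + $15,544 + $10,859 + $20,317 = $47,820 (over)
Q2 2020–Q1 2021: $15,544 + $10,859 + $20,317 + $27,098 = $73,818 (over)
Q3 2020–Q2 2021: $10,859 + $20,317 + $27,098 + $1,222 = $59,496 (over)
Q4 2020–Q3 2021: $20,317 + $27,098 + $1,222 + $6,171 = $54,808 (over)
Q1 2021–Q4 2021: $27,098 + $1,222 + $6,171 + $15,538 = $50,029 (over)
5 windows exceed the threshold.

5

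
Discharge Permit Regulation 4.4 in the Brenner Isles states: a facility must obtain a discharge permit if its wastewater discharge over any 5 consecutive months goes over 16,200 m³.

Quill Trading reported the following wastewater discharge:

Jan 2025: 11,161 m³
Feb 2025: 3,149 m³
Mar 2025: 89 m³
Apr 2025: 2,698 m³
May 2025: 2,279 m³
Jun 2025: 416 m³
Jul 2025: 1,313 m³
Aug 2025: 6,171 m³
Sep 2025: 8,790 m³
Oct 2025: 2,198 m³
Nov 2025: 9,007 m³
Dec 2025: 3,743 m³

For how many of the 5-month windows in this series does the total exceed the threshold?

5

Jan 2025–May 2025: 11,161 m³ + 3,149 m³ + 89 m³ + 2,698 m³ + 2,279 m³ = 19,376 m³ (over)
Feb 2025–Jun 2025: 3,149 m³ + 89 m³ + 2,698 m³ + 2,279 m³ + 416 m³ = 8,631 m³ (under)
Mar 2025–Jul 2025: 89 m³ + 2,698 m³ + 2,279 m³ + 416 m³ + 1,313 m³ = 6,795 m³ (under)
Apr 2025–Aug 2025: 2,698 m³ + 2,279 m³ + 416 m³ + 1,313 m³ + 6,171 m³ = 12,877 m³ (under)
May 2025–Sep 2025: 2,279 m³ + 416 m³ + 1,313 m³ + 6,171 m³ + 8,790 m³ = 18,969 m³ (over)
Jun 2025–Oct 2025: 416 m³ + 1,313 m³ + 6,171 m³ + 8,790 m³ + 2,198 m³ = 18,888 m³ (over)
Jul 2025–Nov 2025: 1,313 m³ + 6,171 m³ + 8,790 m³ + 2,198 m³ + 9,007 m³ = 27,479 m³ (over)
Aug 2025–Dec 2025: 6,171 m³ + 8,790 m³ + 2,198 m³ + 9,007 m³ + 3,743 m³ = 29,909 m³ (over)
5 windows exceed the threshold.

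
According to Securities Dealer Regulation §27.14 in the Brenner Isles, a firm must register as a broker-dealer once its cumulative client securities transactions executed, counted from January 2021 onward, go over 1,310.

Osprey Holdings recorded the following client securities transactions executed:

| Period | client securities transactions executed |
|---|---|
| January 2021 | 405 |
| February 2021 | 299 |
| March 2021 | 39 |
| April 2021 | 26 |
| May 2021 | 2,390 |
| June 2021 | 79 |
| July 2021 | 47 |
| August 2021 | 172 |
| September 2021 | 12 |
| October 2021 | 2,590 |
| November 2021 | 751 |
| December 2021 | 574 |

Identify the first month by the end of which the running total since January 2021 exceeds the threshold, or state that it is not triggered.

Through January 2021: 405
Through February 2021: 704
Through March 2021: 743
Through April 2021: 769
Through May 2021: 3,159 ← exceeds threshold

May 2021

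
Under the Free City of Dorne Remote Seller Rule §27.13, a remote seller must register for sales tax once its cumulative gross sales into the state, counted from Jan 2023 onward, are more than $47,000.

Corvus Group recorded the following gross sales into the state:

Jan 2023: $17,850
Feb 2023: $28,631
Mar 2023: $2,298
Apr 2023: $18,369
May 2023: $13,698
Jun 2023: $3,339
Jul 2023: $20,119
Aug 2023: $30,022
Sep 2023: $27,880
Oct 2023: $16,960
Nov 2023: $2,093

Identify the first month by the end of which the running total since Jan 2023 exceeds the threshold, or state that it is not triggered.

Mar 2023

Through Jan 2023: $17,850
Through Feb 2023: $46,481
Through Mar 2023: $48,779 ← exceeds threshold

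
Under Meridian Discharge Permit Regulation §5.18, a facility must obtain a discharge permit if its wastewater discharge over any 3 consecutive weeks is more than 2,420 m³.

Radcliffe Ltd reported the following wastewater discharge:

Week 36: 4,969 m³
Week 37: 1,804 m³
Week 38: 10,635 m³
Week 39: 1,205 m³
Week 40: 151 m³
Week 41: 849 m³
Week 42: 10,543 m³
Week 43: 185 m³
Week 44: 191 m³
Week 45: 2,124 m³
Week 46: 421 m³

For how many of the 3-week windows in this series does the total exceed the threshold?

8

Week 36–Week 38: 4,969 m³ + 1,804 m³ + 10,635 m³ = 17,408 m³ (over)
Week 37–Week 39: 1,804 m³ + 10,635 m³ + 1,205 m³ = 13,644 m³ (over)
Week 38–Week 40: 10,635 m³ + 1,205 m³ + 151 m³ = 11,991 m³ (over)
Week 39–Week 41: 1,205 m³ + 151 m³ + 849 m³ = 2,205 m³ (under)
Week 40–Week 42: 151 m³ + 849 m³ + 10,543 m³ = 11,543 m³ (over)
Week 41–Week 43: 849 m³ + 10,543 m³ + 185 m³ = 11,577 m³ (over)
Week 42–Week 44: 10,543 m³ + 185 m³ + 191 m³ = 10,919 m³ (over)
Week 43–Week 45: 185 m³ + 191 m³ + 2,124 m³ = 2,500 m³ (over)
Week 44–Week 46: 191 m³ + 2,124 m³ + 421 m³ = 2,736 m³ (over)
8 windows exceed the threshold.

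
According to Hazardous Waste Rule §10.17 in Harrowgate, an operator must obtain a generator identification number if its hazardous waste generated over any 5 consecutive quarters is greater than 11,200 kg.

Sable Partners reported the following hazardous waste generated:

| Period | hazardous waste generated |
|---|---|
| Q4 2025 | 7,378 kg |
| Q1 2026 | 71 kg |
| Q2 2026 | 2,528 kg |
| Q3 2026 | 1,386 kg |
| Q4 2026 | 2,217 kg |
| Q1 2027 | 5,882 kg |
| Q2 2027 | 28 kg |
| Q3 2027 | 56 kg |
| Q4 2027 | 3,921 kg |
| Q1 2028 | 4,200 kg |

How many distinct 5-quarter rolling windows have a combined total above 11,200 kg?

Q4 2025–Q4 2026: 7,378 kg + 71 kg + 2,528 kg + 1,386 kg + 2,217 kg = 13,580 kg (over)
Q1 2026–Q1 2027: 71 kg + 2,528 kg + 1,386 kg + 2,217 kg + 5,882 kg = 12,084 kg (over)
Q2 2026–Q2 2027: 2,528 kg + 1,386 kg + 2,217 kg + 5,882 kg + 28 kg = 12,041 kg (over)
Q3 2026–Q3 2027: 1,386 kg + 2,217 kg + 5,882 kg + 28 kg + 56 kg = 9,569 kg (under)
Q4 2026–Q4 2027: 2,217 kg + 5,882 kg + 28 kg + 56 kg + 3,921 kg = 12,104 kg (over)
Q1 2027–Q1 2028: 5,882 kg + 28 kg + 56 kg + 3,921 kg + 4,200 kg = 14,087 kg (over)
5 windows exceed the threshold.

5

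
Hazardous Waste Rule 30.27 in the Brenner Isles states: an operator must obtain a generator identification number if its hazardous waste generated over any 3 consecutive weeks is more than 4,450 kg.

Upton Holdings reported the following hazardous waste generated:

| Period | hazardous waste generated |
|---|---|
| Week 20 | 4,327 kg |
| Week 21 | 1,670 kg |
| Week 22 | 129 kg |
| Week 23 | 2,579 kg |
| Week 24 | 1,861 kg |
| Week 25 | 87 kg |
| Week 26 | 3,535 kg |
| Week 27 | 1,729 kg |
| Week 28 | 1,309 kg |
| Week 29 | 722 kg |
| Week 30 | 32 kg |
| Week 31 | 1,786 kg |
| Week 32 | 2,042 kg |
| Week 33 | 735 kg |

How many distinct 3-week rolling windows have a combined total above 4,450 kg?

Week 20–Week 22: 4,327 kg + 1,670 kg + 129 kg = 6,126 kg (over)
Week 21–Week 23: 1,670 kg + 129 kg + 2,579 kg = 4,378 kg (under)
Week 22–Week 24: 129 kg + 2,579 kg + 1,861 kg = 4,569 kg (over)
Week 23–Week 25: 2,579 kg + 1,861 kg + 87 kg = 4,527 kg (over)
Week 24–Week 26: 1,861 kg + 87 kg + 3,535 kg = 5,483 kg (over)
Week 25–Week 27: 87 kg + 3,535 kg + 1,729 kg = 5,351 kg (over)
Week 26–Week 28: 3,535 kg + 1,729 kg + 1,309 kg = 6,573 kg (over)
Week 27–Week 29: 1,729 kg + 1,309 kg + 722 kg = 3,760 kg (under)
Week 28–Week 30: 1,309 kg + 722 kg + 32 kg = 2,063 kg (under)
Week 29–Week 31: 722 kg + 32 kg + 1,786 kg = 2,540 kg (under)
Week 30–Week 32: 32 kg + 1,786 kg + 2,042 kg = 3,860 kg (under)
Week 31–Week 33: 1,786 kg + 2,042 kg + 735 kg = 4,563 kg (over)
7 windows exceed the threshold.

7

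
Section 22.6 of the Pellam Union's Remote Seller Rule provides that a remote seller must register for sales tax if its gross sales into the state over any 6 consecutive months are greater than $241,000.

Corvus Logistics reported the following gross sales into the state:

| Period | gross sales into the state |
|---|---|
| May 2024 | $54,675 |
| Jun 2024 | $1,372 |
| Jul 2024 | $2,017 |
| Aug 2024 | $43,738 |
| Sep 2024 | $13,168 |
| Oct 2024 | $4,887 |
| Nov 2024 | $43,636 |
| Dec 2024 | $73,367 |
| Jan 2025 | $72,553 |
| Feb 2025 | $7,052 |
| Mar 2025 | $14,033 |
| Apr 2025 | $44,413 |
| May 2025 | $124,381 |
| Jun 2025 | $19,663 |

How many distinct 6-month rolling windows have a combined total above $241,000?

4

May 2024–Oct 2024: $54,675 + $1,372 + $2,017 + $43,738 + $13,168 + $4,887 = $119,857 (under)
Jun 2024–Nov 2024: $1,372 + $2,017 + $43,738 + $13,168 + $4,887 + $43,636 = $108,818 (under)
Jul 2024–Dec 2024: $2,017 + $43,738 + $13,168 + $4,887 + $43,636 + $73,367 = $180,813 (under)
Aug 2024–Jan 2025: $43,738 + $13,168 + $4,887 + $43,636 + $73,367 + $72,553 = $251,349 (over)
Sep 2024–Feb 2025: $13,168 + $4,887 + $43,636 + $73,367 + $72,553 + $7,052 = $214,663 (under)
Oct 2024–Mar 2025: $4,887 + $43,636 + $73,367 + $72,553 + $7,052 + $14,033 = $215,528 (under)
Nov 2024–Apr 2025: $43,636 + $73,367 + $72,553 + $7,052 + $14,033 + $44,413 = $255,054 (over)
Dec 2024–May 2025: $73,367 + $72,553 + $7,052 + $14,033 + $44,413 + $124,381 = $335,799 (over)
Jan 2025–Jun 2025: $72,553 + $7,052 + $14,033 + $44,413 + $124,381 + $19,663 = $282,095 (over)
4 windows exceed the threshold.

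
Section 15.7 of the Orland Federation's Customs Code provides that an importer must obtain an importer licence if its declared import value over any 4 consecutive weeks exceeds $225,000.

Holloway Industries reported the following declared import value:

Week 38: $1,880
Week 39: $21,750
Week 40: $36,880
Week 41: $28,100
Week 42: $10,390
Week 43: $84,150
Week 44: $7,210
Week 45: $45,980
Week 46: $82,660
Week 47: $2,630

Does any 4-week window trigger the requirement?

Week 38–Week 41: $1,880 + $21,750 + $36,880 + $28,100 = $88,610 (under)
Week 39–Week 42: $21,750 + $36,880 + $28,100 + $10,390 = $97,120 (under)
Week 40–Week 43: $36,880 + $28,100 + $10,390 + $84,150 = $159,520 (under)
Week 41–Week 44: $28,100 + $10,390 + $84,150 + $7,210 = $129,850 (under)
Week 42–Week 45: $10,390 + $84,150 + $7,210 + $45,980 = $147,730 (under)
Week 43–Week 46: $84,150 + $7,210 + $45,980 + $82,660 = $220,000 (under)
Week 44–Week 47: $7,210 + $45,980 + $82,660 + $2,630 = $138,480 (under)
No window exceeds $225,000.

No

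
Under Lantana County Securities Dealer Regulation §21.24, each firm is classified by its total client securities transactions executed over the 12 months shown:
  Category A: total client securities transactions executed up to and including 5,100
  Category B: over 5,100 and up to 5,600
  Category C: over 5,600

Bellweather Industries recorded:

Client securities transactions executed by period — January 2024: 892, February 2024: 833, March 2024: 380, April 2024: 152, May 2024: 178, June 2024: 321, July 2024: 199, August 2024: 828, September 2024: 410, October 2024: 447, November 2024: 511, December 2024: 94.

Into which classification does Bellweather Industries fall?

Total client securities transactions executed: 892 + 833 + 380 + 152 + 178 + 321 + 199 + 828 + 410 + 447 + 511 + 94 = 5,245.
5,100 < 5,245 ≤ 5,600, so Category B applies.

Category B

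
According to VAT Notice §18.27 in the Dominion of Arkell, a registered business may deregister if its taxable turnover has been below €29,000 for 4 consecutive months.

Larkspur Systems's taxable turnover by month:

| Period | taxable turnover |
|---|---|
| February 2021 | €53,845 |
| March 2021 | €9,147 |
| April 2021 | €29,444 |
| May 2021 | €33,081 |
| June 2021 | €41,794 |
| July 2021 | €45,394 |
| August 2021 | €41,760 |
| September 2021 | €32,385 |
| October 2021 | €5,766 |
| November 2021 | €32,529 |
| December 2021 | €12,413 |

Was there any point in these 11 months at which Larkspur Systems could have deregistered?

No

Months below €29,000: March 2021, October 2021, December 2021.
Longest run of consecutive months below the threshold: 1.
1 < 4, so Larkspur Systems never became eligible.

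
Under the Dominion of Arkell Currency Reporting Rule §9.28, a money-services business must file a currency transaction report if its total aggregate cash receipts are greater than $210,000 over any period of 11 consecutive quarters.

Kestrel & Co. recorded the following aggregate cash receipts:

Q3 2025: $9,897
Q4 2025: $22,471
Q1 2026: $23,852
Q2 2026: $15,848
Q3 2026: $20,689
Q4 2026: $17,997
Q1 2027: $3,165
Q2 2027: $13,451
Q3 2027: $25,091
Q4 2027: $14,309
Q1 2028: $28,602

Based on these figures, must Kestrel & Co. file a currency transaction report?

Total aggregate cash receipts: $9,897 + $22,471 + $23,852 + $15,848 + $20,689 + $17,997 + $3,165 + $13,451 + $25,091 + $14,309 + $28,602 = $195,372.
$195,372 ≤ $210,000, so the threshold is not exceeded.

No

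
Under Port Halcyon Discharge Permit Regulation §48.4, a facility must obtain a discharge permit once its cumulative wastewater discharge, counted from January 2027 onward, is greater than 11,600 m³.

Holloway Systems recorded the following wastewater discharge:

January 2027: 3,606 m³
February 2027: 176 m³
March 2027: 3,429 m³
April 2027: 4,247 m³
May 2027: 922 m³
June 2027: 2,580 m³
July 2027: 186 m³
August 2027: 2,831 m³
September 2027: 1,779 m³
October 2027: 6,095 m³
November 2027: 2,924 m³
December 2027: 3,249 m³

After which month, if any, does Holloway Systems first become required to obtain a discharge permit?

Through January 2027: 3,606 m³
Through February 2027: 3,782 m³
Through March 2027: 7,211 m³
Through April 2027: 11,458 m³
Through May 2027: 12,380 m³ ← exceeds threshold

May 2027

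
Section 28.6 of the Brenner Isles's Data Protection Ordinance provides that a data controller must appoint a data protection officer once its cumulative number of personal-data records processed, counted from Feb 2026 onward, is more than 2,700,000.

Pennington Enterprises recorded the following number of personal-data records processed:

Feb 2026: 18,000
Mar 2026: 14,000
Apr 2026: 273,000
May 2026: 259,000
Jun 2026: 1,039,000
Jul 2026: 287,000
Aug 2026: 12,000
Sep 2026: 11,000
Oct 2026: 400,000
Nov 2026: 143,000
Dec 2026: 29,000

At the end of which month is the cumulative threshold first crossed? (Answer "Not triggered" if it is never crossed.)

Not triggered

Through Feb 2026: 18,000
Through Mar 2026: 32,000
Through Apr 2026: 305,000
Through May 2026: 564,000
Through Jun 2026: 1,603,000
Through Jul 2026: 1,890,000
Through Aug 2026: 1,902,000
Through Sep 2026: 1,913,000
Through Oct 2026: 2,313,000
Through Nov 2026: 2,456,000
Through Dec 2026: 2,485,000
Final cumulative total 2,485,000 ≤ 2,700,000; the threshold is never exceeded.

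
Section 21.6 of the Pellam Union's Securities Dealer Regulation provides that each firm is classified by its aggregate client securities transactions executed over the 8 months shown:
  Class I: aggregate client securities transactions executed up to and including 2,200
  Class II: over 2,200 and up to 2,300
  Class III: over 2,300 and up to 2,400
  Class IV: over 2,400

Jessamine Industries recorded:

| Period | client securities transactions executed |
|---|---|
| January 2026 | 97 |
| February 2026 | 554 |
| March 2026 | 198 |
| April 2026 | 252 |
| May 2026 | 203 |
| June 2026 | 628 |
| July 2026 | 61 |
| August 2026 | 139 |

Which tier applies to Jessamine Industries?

Class I

Aggregate client securities transactions executed: 97 + 554 + 198 + 252 + 203 + 628 + 61 + 139 = 2,132.
2,132 ≤ 2,200, so Class I applies.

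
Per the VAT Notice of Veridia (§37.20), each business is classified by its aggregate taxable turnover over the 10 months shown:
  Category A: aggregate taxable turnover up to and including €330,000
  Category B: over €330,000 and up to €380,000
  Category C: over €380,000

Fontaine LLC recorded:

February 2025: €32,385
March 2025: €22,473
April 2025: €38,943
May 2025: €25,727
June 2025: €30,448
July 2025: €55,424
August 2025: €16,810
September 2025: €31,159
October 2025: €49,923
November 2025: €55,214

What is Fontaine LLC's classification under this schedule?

Aggregate taxable turnover: €32,385 + €22,473 + €38,943 + €25,727 + €30,448 + €55,424 + €16,810 + €31,159 + €49,923 + €55,214 = €358,506.
€330,000 < €358,506 ≤ €380,000, so Category B applies.

Category B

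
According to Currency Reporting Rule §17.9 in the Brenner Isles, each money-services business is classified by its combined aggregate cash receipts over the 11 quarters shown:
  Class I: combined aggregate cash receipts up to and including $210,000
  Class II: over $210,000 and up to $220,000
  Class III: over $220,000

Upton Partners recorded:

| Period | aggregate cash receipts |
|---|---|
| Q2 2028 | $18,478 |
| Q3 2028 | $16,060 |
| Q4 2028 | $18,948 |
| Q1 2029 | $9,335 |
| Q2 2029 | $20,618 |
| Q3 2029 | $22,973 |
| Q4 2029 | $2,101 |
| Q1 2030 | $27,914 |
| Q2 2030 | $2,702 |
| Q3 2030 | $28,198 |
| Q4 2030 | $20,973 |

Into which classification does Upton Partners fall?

Class I

Combined aggregate cash receipts: $18,478 + $16,060 + $18,948 + $9,335 + $20,618 + $22,973 + $2,101 + $27,914 + $2,702 + $28,198 + $20,973 = $188,300.
$188,300 ≤ $210,000, so Class I applies.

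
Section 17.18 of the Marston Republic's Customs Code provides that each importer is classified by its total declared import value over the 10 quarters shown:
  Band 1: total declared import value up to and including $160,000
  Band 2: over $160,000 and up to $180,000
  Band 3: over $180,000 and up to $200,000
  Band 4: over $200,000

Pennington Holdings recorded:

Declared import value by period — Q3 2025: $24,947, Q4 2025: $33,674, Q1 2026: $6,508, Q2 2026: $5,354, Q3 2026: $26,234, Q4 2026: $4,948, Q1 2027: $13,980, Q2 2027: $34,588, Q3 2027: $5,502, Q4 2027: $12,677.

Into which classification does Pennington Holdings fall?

Band 2

Total declared import value: $24,947 + $33,674 + $6,508 + $5,354 + $26,234 + $4,948 + $13,980 + $34,588 + $5,502 + $12,677 = $168,412.
$160,000 < $168,412 ≤ $180,000, so Band 2 applies.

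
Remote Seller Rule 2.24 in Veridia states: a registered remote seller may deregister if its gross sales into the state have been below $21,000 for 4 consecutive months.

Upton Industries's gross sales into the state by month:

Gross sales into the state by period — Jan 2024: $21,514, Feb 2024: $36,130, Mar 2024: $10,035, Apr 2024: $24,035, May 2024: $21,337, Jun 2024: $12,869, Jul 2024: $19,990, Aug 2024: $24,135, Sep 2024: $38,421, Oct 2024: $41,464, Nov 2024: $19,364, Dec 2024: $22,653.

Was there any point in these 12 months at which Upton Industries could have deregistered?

No

Months below $21,000: Mar 2024, Jun 2024, Jul 2024, Nov 2024.
Longest run of consecutive months below the threshold: 2.
2 < 4, so Upton Industries never became eligible.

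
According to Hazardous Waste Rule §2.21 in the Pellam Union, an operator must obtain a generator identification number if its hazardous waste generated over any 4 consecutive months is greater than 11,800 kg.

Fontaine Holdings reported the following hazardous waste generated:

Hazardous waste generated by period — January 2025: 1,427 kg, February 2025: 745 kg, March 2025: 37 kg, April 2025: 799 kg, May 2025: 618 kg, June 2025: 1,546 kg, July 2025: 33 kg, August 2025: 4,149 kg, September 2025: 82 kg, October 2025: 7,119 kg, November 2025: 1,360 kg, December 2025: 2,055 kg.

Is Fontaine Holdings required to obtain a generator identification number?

January 2025–April 2025: 1,427 kg + 745 kg + 37 kg + 799 kg = 3,008 kg (under)
February 2025–May 2025: 745 kg + 37 kg + 799 kg + 618 kg = 2,199 kg (under)
March 2025–June 2025: 37 kg + 799 kg + 618 kg + 1,546 kg = 3,000 kg (under)
April 2025–July 2025: 799 kg + 618 kg + 1,546 kg + 33 kg = 2,996 kg (under)
May 2025–August 2025: 618 kg + 1,546 kg + 33 kg + 4,149 kg = 6,346 kg (under)
June 2025–September 2025: 1,546 kg + 33 kg + 4,149 kg + 82 kg = 5,810 kg (under)
July 2025–October 2025: 33 kg + 4,149 kg + 82 kg + 7,119 kg = 11,383 kg (under)
August 2025–November 2025: 4,149 kg + 82 kg + 7,119 kg + 1,360 kg = 12,710 kg (over)
September 2025–December 2025: 82 kg + 7,119 kg + 1,360 kg + 2,055 kg = 10,616 kg (under)
At least one window exceeds 11,800 kg.

Yes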